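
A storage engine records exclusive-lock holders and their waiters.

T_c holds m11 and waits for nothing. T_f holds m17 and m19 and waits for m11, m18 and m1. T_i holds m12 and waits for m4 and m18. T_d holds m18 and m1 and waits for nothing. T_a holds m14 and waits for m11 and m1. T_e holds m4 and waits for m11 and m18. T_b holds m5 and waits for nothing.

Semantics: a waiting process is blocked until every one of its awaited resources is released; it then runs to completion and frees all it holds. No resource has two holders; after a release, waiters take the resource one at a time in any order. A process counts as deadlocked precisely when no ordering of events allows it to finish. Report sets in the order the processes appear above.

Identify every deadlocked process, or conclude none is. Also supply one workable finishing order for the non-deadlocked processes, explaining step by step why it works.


Nothing here is deadlocked.
Key observation: although several processes wait, no cycle exists — each chain bottoms out at a free runner.
The rest can finish in the order T_c, T_d, T_f, T_a, T_b, T_e, T_i.
Verifying each step:
  T_c: no waits; runs immediately, freeing m11
  T_d: no waits; runs immediately, freeing m18 and m1
  T_f: everything it awaited (m11, m18 and m1) is free; runs, freeing m17 and m19
  T_a: everything it awaited (m11 and m1) is free; runs, freeing m14
  T_b: no waits; runs immediately, freeing m5
  T_e: everything it awaited (m11 and m18) is free; runs, freeing m4
  T_i: everything it awaited (m4 and m18) is free; runs, freeing m12


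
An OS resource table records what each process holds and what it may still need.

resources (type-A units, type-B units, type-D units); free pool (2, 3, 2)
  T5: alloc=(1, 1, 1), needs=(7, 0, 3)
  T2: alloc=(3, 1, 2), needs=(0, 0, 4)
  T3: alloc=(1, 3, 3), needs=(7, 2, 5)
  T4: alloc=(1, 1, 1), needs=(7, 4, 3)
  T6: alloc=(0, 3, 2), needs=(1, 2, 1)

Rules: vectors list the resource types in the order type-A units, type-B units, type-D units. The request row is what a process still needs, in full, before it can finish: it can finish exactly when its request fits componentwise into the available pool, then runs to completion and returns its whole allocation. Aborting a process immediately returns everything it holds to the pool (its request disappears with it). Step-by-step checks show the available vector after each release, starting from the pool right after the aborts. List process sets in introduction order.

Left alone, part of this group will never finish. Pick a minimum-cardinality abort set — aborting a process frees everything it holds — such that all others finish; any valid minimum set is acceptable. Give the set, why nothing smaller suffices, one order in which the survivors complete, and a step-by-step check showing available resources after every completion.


The answer: abort T3 and T4.
Key observation: the returned (2, 4, 4) from T3 and T4 is what brings T5 — unrunnable before, under any order — into play at step 2.
Minimality, checking each single-abort alternative: T5 alone leaves T3 blocked (short on type-A units); T2 alone leaves T5 blocked (short on type-A units); T3 alone leaves T5 blocked (short on type-A units); T4 alone leaves T5 blocked (short on type-A units); T6 alone leaves T5 blocked (short on type-A units).
Survivors finish in the order: T2, T5, T6. Walking it through (pool after the aborts first):
  pool = (4, 7, 6)
  run T2 (needs (0, 0, 4), free (4, 7, 6)); after release of (3, 1, 2) the pool is (7, 8, 8)
  run T5 (needs (7, 0, 3), free (7, 8, 8)); after release of (1, 1, 1) the pool is (8, 9, 9)
  run T6 (needs (1, 2, 1), free (8, 9, 9)); after release of (0, 3, 2) the pool is (8, 12, 11)


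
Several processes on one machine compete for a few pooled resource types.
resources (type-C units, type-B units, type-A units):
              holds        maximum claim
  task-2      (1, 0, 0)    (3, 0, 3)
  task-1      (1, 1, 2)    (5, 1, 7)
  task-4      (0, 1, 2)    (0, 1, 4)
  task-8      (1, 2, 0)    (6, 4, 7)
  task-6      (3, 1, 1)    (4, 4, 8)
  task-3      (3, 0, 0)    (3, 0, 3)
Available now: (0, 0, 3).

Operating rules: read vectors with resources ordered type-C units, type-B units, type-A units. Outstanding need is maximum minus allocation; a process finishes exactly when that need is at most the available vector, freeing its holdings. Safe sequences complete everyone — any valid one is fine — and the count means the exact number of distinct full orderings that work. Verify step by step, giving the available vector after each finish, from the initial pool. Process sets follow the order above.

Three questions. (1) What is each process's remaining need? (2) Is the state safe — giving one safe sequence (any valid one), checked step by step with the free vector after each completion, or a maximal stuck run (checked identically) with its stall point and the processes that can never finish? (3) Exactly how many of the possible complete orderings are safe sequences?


(1) Remaining need (order type-C units, type-B units, type-A units):
  task-2: (2, 0, 3)
  task-1: (4, 0, 5)
  task-4: (0, 0, 2)
  task-8: (5, 2, 7)
  task-6: (1, 3, 7)
  task-3: (0, 0, 3)
(2) SAFE. One safe sequence: task-4, task-3, task-2, task-1, task-8, task-6.
Key observation: the first exact fit in this order is task-1 — it needs (4, 0, 5) with (4, 1, 5) free, meeting a requested resource to the last unit.
Check, step by step:
  pool = (0, 0, 3)
  run task-4 (needs (0, 0, 2), free (0, 0, 3)); after release of (0, 1, 2) the pool is (0, 1, 5)
  run task-3 (needs (0, 0, 3), free (0, 1, 5)); after release of (3, 0, 0) the pool is (3, 1, 5)
  run task-2 (needs (2, 0, 3), free (3, 1, 5)); after release of (1, 0, 0) the pool is (4, 1, 5)
  run task-1 (needs (4, 0, 5), free (4, 1, 5)); after release of (1, 1, 2) the pool is (5, 2, 7)
  run task-8 (needs (5, 2, 7), free (5, 2, 7)); after release of (1, 2, 0) the pool is (6, 4, 7)
  run task-6 (needs (1, 3, 7), free (6, 4, 7)); after release of (3, 1, 1) the pool is (9, 5, 8)
(3) Exactly 3 of the possible complete orderings are safe sequences.


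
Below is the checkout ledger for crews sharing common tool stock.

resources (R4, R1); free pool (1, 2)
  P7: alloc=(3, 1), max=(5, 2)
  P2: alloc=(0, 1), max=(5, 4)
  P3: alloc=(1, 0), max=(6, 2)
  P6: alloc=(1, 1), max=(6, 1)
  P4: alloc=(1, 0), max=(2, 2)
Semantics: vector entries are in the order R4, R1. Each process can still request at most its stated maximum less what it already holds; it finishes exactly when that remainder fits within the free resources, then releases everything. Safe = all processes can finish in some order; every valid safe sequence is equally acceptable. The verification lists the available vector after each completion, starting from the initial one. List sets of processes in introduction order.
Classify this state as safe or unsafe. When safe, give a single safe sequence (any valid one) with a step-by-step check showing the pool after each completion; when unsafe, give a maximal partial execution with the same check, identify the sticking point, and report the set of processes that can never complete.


SAFE. One safe sequence: P4, P7, P3, P6, P2.
Key observation: the order's first zero-slack moment is P4 ((1, 2) needed, (1, 2) free — a requested resource with nothing to spare).
Walking it through:
  pool = (1, 2)
  run P4 (needs (1, 2), free (1, 2)); after release of (1, 0) the pool is (2, 2)
  run P7 (needs (2, 1), free (2, 2)); after release of (3, 1) the pool is (5, 3)
  run P3 (needs (5, 2), free (5, 3)); after release of (1, 0) the pool is (6, 3)
  run P6 (needs (5, 0), free (6, 3)); after release of (1, 1) the pool is (7, 4)
  run P2 (needs (5, 3), free (7, 4)); after release of (0, 1) the pool is (7, 5)


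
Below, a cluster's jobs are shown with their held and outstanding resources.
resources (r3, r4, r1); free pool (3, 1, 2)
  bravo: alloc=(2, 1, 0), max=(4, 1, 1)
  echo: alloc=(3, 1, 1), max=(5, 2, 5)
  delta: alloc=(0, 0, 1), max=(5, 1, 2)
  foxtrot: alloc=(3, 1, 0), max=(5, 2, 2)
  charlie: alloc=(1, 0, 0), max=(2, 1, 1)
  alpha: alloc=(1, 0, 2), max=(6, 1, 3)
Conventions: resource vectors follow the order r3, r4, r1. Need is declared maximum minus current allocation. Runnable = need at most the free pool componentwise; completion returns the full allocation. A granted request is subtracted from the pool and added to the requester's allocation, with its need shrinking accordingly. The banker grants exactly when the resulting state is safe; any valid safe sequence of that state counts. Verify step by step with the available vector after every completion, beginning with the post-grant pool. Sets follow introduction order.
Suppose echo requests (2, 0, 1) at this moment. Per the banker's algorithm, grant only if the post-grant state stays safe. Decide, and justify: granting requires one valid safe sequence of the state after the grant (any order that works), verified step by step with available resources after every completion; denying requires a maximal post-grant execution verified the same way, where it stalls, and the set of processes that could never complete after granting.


DENY — the pretend-granted state is unsafe.
Key observation: after charlie, bravo the pool peaks at (4, 2, 1), and each blocked process is short somewhere: echo on r1; delta on r3; foxtrot on r1; alpha on r3.
After a pretend grant, a maximal execution: charlie, bravo — then nothing else fits. Check, step by step:
  pool = (1, 1, 1)
  charlie: need (1, 1, 1) fits (1, 1, 1); releases (1, 0, 0), pool now (2, 1, 1)
  bravo: need (2, 0, 1) fits (2, 1, 1); releases (2, 1, 0), pool now (4, 2, 1)
  echo cannot run: need (0, 1, 3) vs free (4, 2, 1) (insufficient r1)
  delta cannot run: need (5, 1, 1) vs free (4, 2, 1) (insufficient r3)
  foxtrot cannot run: need (2, 1, 2) vs free (4, 2, 1) (insufficient r1)
  alpha cannot run: need (5, 1, 1) vs free (4, 2, 1) (insufficient r3)
Post-grant, the permanently blocked set is echo, delta, foxtrot and alpha.


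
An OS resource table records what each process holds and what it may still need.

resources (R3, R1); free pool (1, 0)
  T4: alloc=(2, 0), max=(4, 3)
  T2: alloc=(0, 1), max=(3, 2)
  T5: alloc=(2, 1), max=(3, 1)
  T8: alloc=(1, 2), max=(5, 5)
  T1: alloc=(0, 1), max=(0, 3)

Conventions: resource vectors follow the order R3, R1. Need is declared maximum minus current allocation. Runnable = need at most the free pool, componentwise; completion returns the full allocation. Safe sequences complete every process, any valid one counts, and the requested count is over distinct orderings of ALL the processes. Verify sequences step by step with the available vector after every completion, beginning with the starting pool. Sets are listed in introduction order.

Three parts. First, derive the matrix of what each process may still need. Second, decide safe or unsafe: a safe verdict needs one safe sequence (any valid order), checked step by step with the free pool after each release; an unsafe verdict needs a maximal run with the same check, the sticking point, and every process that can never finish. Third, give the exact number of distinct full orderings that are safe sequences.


(1) Outstanding need per process (order R3, R1):
  T4: (2, 3)
  T2: (3, 1)
  T5: (1, 0)
  T8: (4, 3)
  T1: (0, 2)
(2) SAFE — a valid safe sequence is T5, T2, T1, T4, T8.
Key observation: reading the order forward, T5 is the first process whose need (1, 0) meets the free pool (1, 0) exactly on a resource it requests.
Verifying each step:
  pool = (1, 0)
  T5: need (1, 0) fits (1, 0); releases (2, 1), pool now (3, 1)
  T2: need (3, 1) fits (3, 1); releases (0, 1), pool now (3, 2)
  T1: need (0, 2) fits (3, 2); releases (0, 1), pool now (3, 3)
  T4: need (2, 3) fits (3, 3); releases (2, 0), pool now (5, 3)
  T8: need (4, 3) fits (5, 3); releases (1, 2), pool now (6, 5)
(3) Precisely 1 of the possible complete orderings is a safe sequence.


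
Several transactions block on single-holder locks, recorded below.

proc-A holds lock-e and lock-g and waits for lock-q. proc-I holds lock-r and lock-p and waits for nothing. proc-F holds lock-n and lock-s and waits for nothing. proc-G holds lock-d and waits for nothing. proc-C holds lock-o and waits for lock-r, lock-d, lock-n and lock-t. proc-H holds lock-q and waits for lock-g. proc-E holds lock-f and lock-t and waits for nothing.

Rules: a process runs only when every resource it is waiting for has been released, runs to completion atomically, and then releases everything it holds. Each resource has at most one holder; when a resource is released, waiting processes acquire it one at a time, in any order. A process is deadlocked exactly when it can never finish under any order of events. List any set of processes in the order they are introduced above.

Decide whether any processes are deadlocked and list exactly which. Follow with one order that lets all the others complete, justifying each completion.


The deadlocked set is proc-A and proc-H.
Key observation: nobody on the ring proc-A -> proc-H -> proc-A can start until another member finishes, which never happens; no other process is dragged down with it.
One completion order for the rest: proc-I, proc-G, proc-E, proc-F, proc-C.
Walking it through:
  run proc-I (it waits on nothing); releases lock-r and lock-p
  run proc-G (it waits on nothing); releases lock-d
  run proc-E (it waits on nothing); releases lock-f and lock-t
  run proc-F (it waits on nothing); releases lock-n and lock-s
  run proc-C (all its waits — lock-r, lock-d, lock-n and lock-t — are resolved); releases lock-o


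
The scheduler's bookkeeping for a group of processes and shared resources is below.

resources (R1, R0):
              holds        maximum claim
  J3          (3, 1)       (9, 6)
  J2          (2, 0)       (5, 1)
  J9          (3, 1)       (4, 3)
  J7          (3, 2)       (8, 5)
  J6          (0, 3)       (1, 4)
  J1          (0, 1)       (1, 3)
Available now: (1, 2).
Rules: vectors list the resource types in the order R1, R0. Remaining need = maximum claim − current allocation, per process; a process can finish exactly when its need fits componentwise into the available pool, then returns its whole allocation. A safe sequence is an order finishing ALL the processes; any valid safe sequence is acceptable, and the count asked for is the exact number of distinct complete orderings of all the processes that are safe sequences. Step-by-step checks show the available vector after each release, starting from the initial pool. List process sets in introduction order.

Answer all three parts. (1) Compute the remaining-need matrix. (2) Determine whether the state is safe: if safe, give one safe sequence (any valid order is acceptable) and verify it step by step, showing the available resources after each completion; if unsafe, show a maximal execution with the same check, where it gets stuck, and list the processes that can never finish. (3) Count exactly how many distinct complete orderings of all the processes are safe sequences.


(1) Outstanding need per process (order R1, R0):
  J3: (6, 5)
  J2: (3, 1)
  J9: (1, 2)
  J7: (5, 3)
  J6: (1, 1)
  J1: (1, 2)
(2) SAFE, for example via the order J1, J9, J2, J7, J6, J3.
Key observation: J1 marks the first exact bind of the order: its need (1, 2) fits the free (1, 2) with zero slack on a requested resource.
Check, step by step:
  pool = (1, 2)
  J1: need (1, 2) fits (1, 2); releases (0, 1), pool now (1, 3)
  J9: need (1, 2) fits (1, 3); releases (3, 1), pool now (4, 4)
  J2: need (3, 1) fits (4, 4); releases (2, 0), pool now (6, 4)
  J7: need (5, 3) fits (6, 4); releases (3, 2), pool now (9, 6)
  J6: need (1, 1) fits (9, 6); releases (0, 3), pool now (9, 9)
  J3: need (6, 5) fits (9, 9); releases (3, 1), pool now (12, 10)
(3) Precisely 48 of the possible complete orderings are safe sequences.


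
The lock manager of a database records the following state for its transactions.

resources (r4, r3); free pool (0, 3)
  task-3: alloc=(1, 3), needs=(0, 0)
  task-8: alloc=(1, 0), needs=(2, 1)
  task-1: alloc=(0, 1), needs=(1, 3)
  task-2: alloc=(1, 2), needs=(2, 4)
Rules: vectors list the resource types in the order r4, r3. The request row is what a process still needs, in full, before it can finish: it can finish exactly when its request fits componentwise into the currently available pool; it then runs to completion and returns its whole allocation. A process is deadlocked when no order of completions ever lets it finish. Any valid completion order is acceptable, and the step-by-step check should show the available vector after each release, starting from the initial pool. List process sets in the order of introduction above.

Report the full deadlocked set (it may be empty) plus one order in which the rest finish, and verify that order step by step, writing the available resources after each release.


Deadlocked set: task-8 and task-2.
Key observation: task-3, task-1 can finish, but then (1, 7) is all there is, and the blocked group's r4 demands exceed it.
A valid finishing order for the others: task-3, task-1. Check, step by step:
  pool = (0, 3)
  run task-3 (needs (0, 0), free (0, 3)); after release of (1, 3) the pool is (1, 6)
  run task-1 (needs (1, 3), free (1, 6)); after release of (0, 1) the pool is (1, 7)
None of the blocked processes ever fits:
  blocked: task-8 wants (2, 1), pool (1, 7) — not enough r4
  blocked: task-2 wants (2, 4), pool (1, 7) — not enough r4


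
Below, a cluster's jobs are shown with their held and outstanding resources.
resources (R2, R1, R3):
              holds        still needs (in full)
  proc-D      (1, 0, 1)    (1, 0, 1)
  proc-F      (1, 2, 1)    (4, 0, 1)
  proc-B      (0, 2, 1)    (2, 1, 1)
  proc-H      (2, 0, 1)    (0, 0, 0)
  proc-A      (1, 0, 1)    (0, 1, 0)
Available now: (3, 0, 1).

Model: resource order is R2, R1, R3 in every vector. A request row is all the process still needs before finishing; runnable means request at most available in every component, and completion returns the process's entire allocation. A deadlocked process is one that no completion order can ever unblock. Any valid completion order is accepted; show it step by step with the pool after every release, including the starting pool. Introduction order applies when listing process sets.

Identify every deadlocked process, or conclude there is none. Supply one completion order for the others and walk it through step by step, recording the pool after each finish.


The deadlocked set is empty.
Key observation: beginning at proc-D, releases accumulate fast enough that every process eventually fits.
A valid finishing order for the others: proc-D, proc-F, proc-H, proc-B, proc-A. Check, step by step:
  pool = (3, 0, 1)
  run proc-D (needs (1, 0, 1), free (3, 0, 1)); after release of (1, 0, 1) the pool is (4, 0, 2)
  run proc-F (needs (4, 0, 1), free (4, 0, 2)); after release of (1, 2, 1) the pool is (5, 2, 3)
  run proc-H (needs (0, 0, 0), free (5, 2, 3)); after release of (2, 0, 1) the pool is (7, 2, 4)
  run proc-B (needs (2, 1, 1), free (7, 2, 4)); after release of (0, 2, 1) the pool is (7, 4, 5)
  run proc-A (needs (0, 1, 0), free (7, 4, 5)); after release of (1, 0, 1) the pool is (8, 4, 6)


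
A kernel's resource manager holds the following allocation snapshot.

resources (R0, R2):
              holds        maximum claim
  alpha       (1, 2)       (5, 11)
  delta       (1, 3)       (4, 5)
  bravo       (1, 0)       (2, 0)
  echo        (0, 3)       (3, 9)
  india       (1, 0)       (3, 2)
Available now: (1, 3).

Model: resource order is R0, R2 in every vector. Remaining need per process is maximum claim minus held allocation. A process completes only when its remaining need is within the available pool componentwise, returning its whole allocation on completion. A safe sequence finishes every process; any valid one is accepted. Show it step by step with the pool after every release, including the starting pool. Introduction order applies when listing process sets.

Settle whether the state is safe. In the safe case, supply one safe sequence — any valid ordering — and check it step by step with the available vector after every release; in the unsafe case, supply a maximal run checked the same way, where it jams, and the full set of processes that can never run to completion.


The state is SAFE; one workable sequence: bravo, india, delta, echo, alpha.
Key observation: the order's first zero-slack moment is bravo ((1, 0) needed, (1, 3) free — a requested resource with nothing to spare).
Verifying each step:
  pool = (1, 3)
  run bravo (needs (1, 0), free (1, 3)); after release of (1, 0) the pool is (2, 3)
  run india (needs (2, 2), free (2, 3)); after release of (1, 0) the pool is (3, 3)
  run delta (needs (3, 2), free (3, 3)); after release of (1, 3) the pool is (4, 6)
  run echo (needs (3, 6), free (4, 6)); after release of (0, 3) the pool is (4, 9)
  run alpha (needs (4, 9), free (4, 9)); after release of (1, 2) the pool is (5, 11)


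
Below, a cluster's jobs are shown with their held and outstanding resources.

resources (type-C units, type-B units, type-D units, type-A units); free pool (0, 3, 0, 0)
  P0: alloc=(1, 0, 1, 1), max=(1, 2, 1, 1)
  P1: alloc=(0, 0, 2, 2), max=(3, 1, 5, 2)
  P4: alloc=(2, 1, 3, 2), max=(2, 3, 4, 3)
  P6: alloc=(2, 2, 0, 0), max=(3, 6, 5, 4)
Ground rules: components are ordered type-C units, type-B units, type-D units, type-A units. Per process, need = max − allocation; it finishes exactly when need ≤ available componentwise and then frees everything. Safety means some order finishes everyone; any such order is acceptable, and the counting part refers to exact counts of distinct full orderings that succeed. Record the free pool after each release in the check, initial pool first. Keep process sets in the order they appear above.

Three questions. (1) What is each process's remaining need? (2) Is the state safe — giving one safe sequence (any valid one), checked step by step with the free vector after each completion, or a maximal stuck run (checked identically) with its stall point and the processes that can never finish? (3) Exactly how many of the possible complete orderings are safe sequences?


(1) Remaining need (order type-C units, type-B units, type-D units, type-A units):
  P0: (0, 2, 0, 0)
  P1: (3, 1, 3, 0)
  P4: (0, 2, 1, 1)
  P6: (1, 4, 5, 4)
(2) SAFE — a valid safe sequence is P0, P4, P1, P6.
Key observation: at P4 the run first touches a limit — (0, 2, 1, 1) against (1, 3, 1, 1), exact on a resource it actually requests.
Check, step by step:
  pool = (0, 3, 0, 0)
  run P0 (needs (0, 2, 0, 0), free (0, 3, 0, 0)); after release of (1, 0, 1, 1) the pool is (1, 3, 1, 1)
  run P4 (needs (0, 2, 1, 1), free (1, 3, 1, 1)); after release of (2, 1, 3, 2) the pool is (3, 4, 4, 3)
  run P1 (needs (3, 1, 3, 0), free (3, 4, 4, 3)); after release of (0, 0, 2, 2) the pool is (3, 4, 6, 5)
  run P6 (needs (1, 4, 5, 4), free (3, 4, 6, 5)); after release of (2, 2, 0, 0) the pool is (5, 6, 6, 5)
(3) Exactly 1 of the possible complete orderings is a safe sequence.


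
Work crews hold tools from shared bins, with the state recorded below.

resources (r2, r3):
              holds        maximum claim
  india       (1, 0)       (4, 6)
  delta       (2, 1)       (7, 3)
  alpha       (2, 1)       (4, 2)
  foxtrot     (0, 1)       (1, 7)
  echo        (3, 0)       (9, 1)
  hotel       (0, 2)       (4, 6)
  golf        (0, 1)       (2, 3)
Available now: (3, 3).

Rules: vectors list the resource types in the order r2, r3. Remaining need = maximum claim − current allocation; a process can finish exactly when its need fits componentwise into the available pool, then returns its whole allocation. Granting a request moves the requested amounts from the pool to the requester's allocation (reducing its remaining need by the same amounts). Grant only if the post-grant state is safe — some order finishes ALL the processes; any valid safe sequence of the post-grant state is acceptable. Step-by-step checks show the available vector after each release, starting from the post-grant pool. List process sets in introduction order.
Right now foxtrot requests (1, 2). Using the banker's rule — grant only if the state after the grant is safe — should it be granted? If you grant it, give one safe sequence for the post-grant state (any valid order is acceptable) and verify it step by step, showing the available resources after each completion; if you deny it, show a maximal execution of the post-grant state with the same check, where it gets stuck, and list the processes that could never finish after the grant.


DENY: after the grant no complete ordering would exist.
Key observation: after alpha, golf the pool peaks at (4, 3), and each blocked process is short somewhere: india on r3; delta on r2; foxtrot on r3; echo on r2; hotel on r3.
After a pretend grant, a maximal execution: alpha, golf — then nothing else fits. Verifying each step:
  pool = (2, 1)
  alpha needs (2, 1) <= (2, 1) -> finishes; pool += (2, 1) = (4, 2)
  golf needs (2, 2) <= (4, 2) -> finishes; pool += (0, 1) = (4, 3)
  india still needs (3, 6) but only (4, 3) is free — short on r3
  delta still needs (5, 2) but only (4, 3) is free — short on r2
  foxtrot still needs (0, 4) but only (4, 3) is free — short on r3
  echo still needs (6, 1) but only (4, 3) is free — short on r2
  hotel still needs (4, 4) but only (4, 3) is free — short on r3
Processes that could never finish after the grant: india, delta, foxtrot, echo and hotel.


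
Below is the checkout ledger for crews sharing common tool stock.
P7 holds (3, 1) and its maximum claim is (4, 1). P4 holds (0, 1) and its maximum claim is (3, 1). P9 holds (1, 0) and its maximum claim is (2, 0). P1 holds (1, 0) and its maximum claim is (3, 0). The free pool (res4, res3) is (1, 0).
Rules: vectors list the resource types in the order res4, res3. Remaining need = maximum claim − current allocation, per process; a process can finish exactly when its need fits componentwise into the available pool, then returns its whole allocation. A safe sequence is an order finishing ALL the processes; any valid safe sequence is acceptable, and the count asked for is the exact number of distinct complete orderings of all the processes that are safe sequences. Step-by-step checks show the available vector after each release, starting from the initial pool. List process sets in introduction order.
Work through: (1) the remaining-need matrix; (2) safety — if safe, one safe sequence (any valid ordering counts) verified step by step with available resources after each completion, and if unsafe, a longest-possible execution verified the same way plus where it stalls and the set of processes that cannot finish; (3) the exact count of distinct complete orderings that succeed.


(1) Need matrix, components ordered res4, res3:
  P7: (1, 0)
  P4: (3, 0)
  P9: (1, 0)
  P1: (2, 0)
(2) SAFE, for example via the order P7, P4, P9, P1.
Key observation: P7 is the earliest step where a requested resource binds exactly: need (1, 0), pool (1, 0) at its turn.
Walking it through:
  pool = (1, 0)
  P7: need (1, 0) fits (1, 0); releases (3, 1), pool now (4, 1)
  P4: need (3, 0) fits (4, 1); releases (0, 1), pool now (4, 2)
  P9: need (1, 0) fits (4, 2); releases (1, 0), pool now (5, 2)
  P1: need (2, 0) fits (5, 2); releases (1, 0), pool now (6, 2)
(3) Precisely 10 of the possible complete orderings are safe sequences.


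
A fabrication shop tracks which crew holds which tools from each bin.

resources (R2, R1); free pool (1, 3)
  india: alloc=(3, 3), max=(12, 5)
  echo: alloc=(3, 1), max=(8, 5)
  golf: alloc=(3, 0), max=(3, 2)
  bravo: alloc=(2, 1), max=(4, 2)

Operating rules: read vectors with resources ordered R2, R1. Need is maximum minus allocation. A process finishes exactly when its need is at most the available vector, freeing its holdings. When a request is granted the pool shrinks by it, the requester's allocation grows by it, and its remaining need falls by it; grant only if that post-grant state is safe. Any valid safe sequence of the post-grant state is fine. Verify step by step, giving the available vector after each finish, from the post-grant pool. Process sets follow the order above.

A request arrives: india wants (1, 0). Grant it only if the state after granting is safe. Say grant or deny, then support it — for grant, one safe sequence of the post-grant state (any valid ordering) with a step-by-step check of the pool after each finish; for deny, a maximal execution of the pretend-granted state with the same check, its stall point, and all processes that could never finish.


GRANT. The post-grant state is safe; one safe sequence: golf, bravo, echo, india.
Key observation: the grant leaves (0, 3) free — enough for golf, whose release restarts the cascade.
Step-by-step check of the post-grant state:
  pool = (0, 3)
  run golf (needs (0, 2), free (0, 3)); after release of (3, 0) the pool is (3, 3)
  run bravo (needs (2, 1), free (3, 3)); after release of (2, 1) the pool is (5, 4)
  run echo (needs (5, 4), free (5, 4)); after release of (3, 1) the pool is (8, 5)
  run india (needs (8, 2), free (8, 5)); after release of (4, 3) the pool is (12, 8)


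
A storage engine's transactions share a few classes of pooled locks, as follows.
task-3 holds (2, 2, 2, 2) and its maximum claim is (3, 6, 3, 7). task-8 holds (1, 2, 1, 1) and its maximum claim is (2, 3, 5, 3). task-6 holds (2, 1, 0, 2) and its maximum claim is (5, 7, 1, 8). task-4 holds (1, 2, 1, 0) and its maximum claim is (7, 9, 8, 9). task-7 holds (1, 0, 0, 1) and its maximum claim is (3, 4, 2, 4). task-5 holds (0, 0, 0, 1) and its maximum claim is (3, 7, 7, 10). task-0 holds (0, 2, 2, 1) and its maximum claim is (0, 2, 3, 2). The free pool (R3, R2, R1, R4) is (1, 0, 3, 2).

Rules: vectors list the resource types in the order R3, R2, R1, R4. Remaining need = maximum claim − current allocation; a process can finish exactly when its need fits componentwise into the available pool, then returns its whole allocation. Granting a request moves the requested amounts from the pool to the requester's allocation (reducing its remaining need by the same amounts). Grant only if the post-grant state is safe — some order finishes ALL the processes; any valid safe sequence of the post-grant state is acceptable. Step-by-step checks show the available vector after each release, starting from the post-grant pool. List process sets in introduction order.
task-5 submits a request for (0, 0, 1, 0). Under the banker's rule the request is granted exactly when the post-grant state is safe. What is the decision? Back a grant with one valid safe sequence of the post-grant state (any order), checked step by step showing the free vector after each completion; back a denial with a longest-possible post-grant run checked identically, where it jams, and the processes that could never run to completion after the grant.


GRANT. The post-grant state is safe; one safe sequence: task-0, task-8, task-7, task-3, task-6, task-4, task-5.
Key observation: granting shrinks the pool to (1, 0, 2, 2), yet task-0 still fits and the chain goes through.
Check on the post-grant state, step by step:
  pool = (1, 0, 2, 2)
  task-0: need (0, 0, 1, 1) fits (1, 0, 2, 2); releases (0, 2, 2, 1), pool now (1, 2, 4, 3)
  task-8: need (1, 1, 4, 2) fits (1, 2, 4, 3); releases (1, 2, 1, 1), pool now (2, 4, 5, 4)
  task-7: need (2, 4, 2, 3) fits (2, 4, 5, 4); releases (1, 0, 0, 1), pool now (3, 4, 5, 5)
  task-3: need (1, 4, 1, 5) fits (3, 4, 5, 5); releases (2, 2, 2, 2), pool now (5, 6, 7, 7)
  task-6: need (3, 6, 1, 6) fits (5, 6, 7, 7); releases (2, 1, 0, 2), pool now (7, 7, 7, 9)
  task-4: need (6, 7, 7, 9) fits (7, 7, 7, 9); releases (1, 2, 1, 0), pool now (8, 9, 8, 9)
  task-5: need (3, 7, 6, 9) fits (8, 9, 8, 9); releases (0, 0, 1, 1), pool now (8, 9, 9, 10)


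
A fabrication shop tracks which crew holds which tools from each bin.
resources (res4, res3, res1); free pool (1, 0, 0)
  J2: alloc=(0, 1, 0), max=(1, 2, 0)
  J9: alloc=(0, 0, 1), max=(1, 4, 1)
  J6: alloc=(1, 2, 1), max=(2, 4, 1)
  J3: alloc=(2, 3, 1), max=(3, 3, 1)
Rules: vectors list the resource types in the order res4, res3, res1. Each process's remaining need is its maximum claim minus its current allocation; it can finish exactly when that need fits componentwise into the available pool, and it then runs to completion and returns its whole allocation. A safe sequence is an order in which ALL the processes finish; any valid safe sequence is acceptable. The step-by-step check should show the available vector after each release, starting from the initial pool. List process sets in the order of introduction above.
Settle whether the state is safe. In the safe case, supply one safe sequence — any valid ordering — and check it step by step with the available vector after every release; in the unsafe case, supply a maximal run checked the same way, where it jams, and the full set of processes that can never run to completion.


SAFE. One safe sequence: J3, J6, J2, J9.
Key observation: J3 marks the first exact bind of the order: its need (1, 0, 0) fits the free (1, 0, 0) with zero slack on a requested resource.
Verifying each step:
  pool = (1, 0, 0)
  J3: need (1, 0, 0) fits (1, 0, 0); releases (2, 3, 1), pool now (3, 3, 1)
  J6: need (1, 2, 0) fits (3, 3, 1); releases (1, 2, 1), pool now (4, 5, 2)
  J2: need (1, 1, 0) fits (4, 5, 2); releases (0, 1, 0), pool now (4, 6, 2)
  J9: need (1, 4, 0) fits (4, 6, 2); releases (0, 0, 1), pool now (4, 6, 3)


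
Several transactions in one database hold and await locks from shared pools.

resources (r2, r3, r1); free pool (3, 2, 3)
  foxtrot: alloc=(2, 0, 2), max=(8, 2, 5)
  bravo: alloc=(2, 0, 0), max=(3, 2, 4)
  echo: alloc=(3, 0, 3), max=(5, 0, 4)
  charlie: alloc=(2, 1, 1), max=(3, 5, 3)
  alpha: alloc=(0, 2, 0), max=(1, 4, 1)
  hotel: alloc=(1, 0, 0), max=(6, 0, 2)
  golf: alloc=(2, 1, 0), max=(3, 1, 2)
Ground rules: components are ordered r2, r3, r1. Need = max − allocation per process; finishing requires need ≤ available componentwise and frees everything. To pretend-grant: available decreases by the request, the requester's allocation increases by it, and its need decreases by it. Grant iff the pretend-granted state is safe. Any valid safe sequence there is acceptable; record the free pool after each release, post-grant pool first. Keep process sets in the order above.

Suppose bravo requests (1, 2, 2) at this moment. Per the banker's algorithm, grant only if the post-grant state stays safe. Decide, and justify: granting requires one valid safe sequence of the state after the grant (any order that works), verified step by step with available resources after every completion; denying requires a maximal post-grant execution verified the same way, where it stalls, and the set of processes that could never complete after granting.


GRANT. The post-grant state is safe; one safe sequence: echo, bravo, hotel, golf, foxtrot, alpha, charlie.
Key observation: the transfer keeps a workable pool ((2, 0, 1)); echo starts the safe sequence.
Step-by-step check of the post-grant state:
  pool = (2, 0, 1)
  echo: need (2, 0, 1) fits (2, 0, 1); releases (3, 0, 3), pool now (5, 0, 4)
  bravo: need (0, 0, 2) fits (5, 0, 4); releases (3, 2, 2), pool now (8, 2, 6)
  hotel: need (5, 0, 2) fits (8, 2, 6); releases (1, 0, 0), pool now (9, 2, 6)
  golf: need (1, 0, 2) fits (9, 2, 6); releases (2, 1, 0), pool now (11, 3, 6)
  foxtrot: need (6, 2, 3) fits (11, 3, 6); releases (2, 0, 2), pool now (13, 3, 8)
  alpha: need (1, 2, 1) fits (13, 3, 8); releases (0, 2, 0), pool now (13, 5, 8)
  charlie: need (1, 4, 2) fits (13, 5, 8); releases (2, 1, 1), pool now (15, 6, 9)


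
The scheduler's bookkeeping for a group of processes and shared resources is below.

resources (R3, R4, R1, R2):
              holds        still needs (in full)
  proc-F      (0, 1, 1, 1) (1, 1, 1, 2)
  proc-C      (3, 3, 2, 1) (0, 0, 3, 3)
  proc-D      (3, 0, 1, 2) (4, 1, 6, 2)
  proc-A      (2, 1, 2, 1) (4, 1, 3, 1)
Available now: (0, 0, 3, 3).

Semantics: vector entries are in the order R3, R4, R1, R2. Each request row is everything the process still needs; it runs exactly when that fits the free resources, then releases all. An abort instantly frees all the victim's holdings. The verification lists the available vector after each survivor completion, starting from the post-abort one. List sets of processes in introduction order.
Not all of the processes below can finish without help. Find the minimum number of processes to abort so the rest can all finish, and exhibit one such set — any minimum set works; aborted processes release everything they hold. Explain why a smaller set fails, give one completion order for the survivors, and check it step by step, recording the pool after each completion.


The answer: abort proc-D.
Key observation: proc-A was stuck for good until proc-D gave back (3, 0, 1, 2); in the order shown it finishes at step 2.
No smaller set exists: with zero aborts the deadlock remains.
Survivors finish in the order: proc-C, proc-A, proc-F. Check, step by step (pool after the aborts first):
  pool = (3, 0, 4, 5)
  run proc-C (needs (0, 0, 3, 3), free (3, 0, 4, 5)); after release of (3, 3, 2, 1) the pool is (6, 3, 6, 6)
  run proc-A (needs (4, 1, 3, 1), free (6, 3, 6, 6)); after release of (2, 1, 2, 1) the pool is (8, 4, 8, 7)
  run proc-F (needs (1, 1, 1, 2), free (8, 4, 8, 7)); after release of (0, 1, 1, 1) the pool is (8, 5, 9, 8)


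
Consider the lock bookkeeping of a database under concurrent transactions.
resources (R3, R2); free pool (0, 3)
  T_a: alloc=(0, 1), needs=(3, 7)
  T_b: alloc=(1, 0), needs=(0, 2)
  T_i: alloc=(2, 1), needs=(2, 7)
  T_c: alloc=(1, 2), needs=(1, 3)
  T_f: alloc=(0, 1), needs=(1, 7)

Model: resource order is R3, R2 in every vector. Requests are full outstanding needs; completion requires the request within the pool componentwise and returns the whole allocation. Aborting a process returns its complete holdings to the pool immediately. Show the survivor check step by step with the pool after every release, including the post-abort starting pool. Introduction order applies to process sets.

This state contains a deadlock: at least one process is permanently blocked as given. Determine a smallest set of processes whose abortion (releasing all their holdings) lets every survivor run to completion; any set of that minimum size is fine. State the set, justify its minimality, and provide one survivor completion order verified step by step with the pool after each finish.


Minimum abort set: T_a and T_f.
Key observation: T_i had no path to completion before; after the abort of T_a and T_f ((0, 2) returned), step 3 is where it fits.
Minimality, checking each single-abort alternative: T_a alone leaves T_i blocked (short on R2); T_b alone leaves T_a blocked (short on R3 and R2); T_i alone leaves T_a blocked (short on R2); T_c alone leaves T_a blocked (short on R3 and R2); T_f alone leaves T_a blocked (short on R3 and R2).
The survivors complete as T_b, T_c, T_i. Verifying each step (starting from the post-abort pool):
  pool = (0, 5)
  T_b needs (0, 2) <= (0, 5) -> finishes; pool += (1, 0) = (1, 5)
  T_c needs (1, 3) <= (1, 5) -> finishes; pool += (1, 2) = (2, 7)
  T_i needs (2, 7) <= (2, 7) -> finishes; pool += (2, 1) = (4, 8)


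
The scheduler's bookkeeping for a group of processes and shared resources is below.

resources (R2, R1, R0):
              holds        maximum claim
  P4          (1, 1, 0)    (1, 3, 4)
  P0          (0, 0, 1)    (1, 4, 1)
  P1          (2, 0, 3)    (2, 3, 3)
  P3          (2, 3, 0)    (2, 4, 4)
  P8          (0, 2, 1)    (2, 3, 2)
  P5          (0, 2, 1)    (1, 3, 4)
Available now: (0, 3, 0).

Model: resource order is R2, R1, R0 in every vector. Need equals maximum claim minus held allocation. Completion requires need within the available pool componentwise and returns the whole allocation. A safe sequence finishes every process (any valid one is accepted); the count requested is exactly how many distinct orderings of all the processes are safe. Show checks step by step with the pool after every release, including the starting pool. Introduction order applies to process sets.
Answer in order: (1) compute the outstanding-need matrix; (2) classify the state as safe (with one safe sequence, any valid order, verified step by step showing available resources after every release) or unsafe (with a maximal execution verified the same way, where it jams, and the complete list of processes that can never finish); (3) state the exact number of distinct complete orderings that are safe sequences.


(1) Remaining need (order R2, R1, R0):
  P4: (0, 2, 4)
  P0: (1, 4, 0)
  P1: (0, 3, 0)
  P3: (0, 1, 4)
  P8: (2, 1, 1)
  P5: (1, 1, 3)
(2) SAFE. One safe sequence: P1, P5, P0, P3, P8, P4.
Key observation: the order's first zero-slack moment is P1 ((0, 3, 0) needed, (0, 3, 0) free — a requested resource with nothing to spare).
Verifying each step:
  pool = (0, 3, 0)
  P1: need (0, 3, 0) fits (0, 3, 0); releases (2, 0, 3), pool now (2, 3, 3)
  P5: need (1, 1, 3) fits (2, 3, 3); releases (0, 2, 1), pool now (2, 5, 4)
  P0: need (1, 4, 0) fits (2, 5, 4); releases (0, 0, 1), pool now (2, 5, 5)
  P3: need (0, 1, 4) fits (2, 5, 5); releases (2, 3, 0), pool now (4, 8, 5)
  P8: need (2, 1, 1) fits (4, 8, 5); releases (0, 2, 1), pool now (4, 10, 6)
  P4: need (0, 2, 4) fits (4, 10, 6); releases (1, 1, 0), pool now (5, 11, 6)
(3) Precisely 48 of the possible complete orderings are safe sequences.
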